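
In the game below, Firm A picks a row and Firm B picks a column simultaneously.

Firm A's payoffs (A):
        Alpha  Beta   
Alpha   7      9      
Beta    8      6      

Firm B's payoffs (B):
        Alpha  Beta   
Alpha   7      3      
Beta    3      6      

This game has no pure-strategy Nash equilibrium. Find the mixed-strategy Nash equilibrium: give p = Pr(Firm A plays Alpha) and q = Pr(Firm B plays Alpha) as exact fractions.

Each player's mixing probability is pinned down by making the *other* player indifferent.
Firm B indifferent between Alpha and Beta: p·7 + (1−p)·3 = p·3 + (1−p)·6 ⟹ 3 + 4p = 6 + (-3)p ⟹ p = 3/7.
Firm A indifferent between Alpha and Beta: q·7 + (1−q)·9 = q·8 + (1−q)·6 ⟹ 9 + (-2)q = 6 + 2q ⟹ q = 3/4.

p = 3/7, q = 3/4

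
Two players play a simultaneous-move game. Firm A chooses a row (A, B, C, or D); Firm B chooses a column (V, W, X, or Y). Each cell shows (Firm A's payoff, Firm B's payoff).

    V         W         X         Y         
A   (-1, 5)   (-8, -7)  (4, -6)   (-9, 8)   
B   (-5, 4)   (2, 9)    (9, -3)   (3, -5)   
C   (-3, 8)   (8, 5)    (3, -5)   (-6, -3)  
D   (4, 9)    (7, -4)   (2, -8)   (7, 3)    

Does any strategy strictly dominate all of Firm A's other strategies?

A strategy is strictly dominant if it gives Firm A a strictly higher payoff than every other strategy, against every choice by the opponent.
A is not dominant: against V, D gives 4 > -1.
B is not dominant: against V, A gives -1 > -5.
C is not dominant: against V, A gives -1 > -3.
D is not dominant: against W, C gives 8 > 7.
No single strategy is best against every opponent action.

No strictly dominant strategy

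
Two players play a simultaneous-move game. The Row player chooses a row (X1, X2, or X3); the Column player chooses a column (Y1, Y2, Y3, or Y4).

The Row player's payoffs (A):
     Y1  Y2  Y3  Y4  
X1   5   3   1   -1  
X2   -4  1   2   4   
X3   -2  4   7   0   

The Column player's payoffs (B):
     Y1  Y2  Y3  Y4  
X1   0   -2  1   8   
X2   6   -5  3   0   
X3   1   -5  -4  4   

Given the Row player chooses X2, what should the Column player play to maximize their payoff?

Y1

With the Row player fixed at X2, the Column player's payoffs are: Y1 → 6, Y2 → -5, Y3 → 3, Y4 → 0.
The maximum is 6, achieved by Y1.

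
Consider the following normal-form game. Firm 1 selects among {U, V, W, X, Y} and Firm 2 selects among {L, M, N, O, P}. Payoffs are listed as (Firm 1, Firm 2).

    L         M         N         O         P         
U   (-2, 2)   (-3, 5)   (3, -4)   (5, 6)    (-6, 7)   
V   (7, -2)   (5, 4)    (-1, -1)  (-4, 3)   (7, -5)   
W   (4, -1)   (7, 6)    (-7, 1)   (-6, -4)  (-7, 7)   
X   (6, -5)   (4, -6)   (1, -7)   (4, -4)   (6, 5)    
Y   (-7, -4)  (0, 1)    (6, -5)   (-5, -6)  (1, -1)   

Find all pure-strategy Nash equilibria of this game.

No pure-strategy Nash equilibrium

A profile is a Nash equilibrium when each player is best-responding to the other.
Firm 1's best responses — vs L: V (payoff 7); vs M: W (payoff 7); vs N: Y (payoff 6); vs O: U (payoff 5); vs P: V (payoff 7).
Firm 2's best responses — vs U: P (payoff 7); vs V: M (payoff 4); vs W: P (payoff 7); vs X: P (payoff 5); vs Y: M (payoff 1).
No cell has both players best-responding. For instance, Firm 1's best reply to O is U, but against U Firm 2 prefers P over O.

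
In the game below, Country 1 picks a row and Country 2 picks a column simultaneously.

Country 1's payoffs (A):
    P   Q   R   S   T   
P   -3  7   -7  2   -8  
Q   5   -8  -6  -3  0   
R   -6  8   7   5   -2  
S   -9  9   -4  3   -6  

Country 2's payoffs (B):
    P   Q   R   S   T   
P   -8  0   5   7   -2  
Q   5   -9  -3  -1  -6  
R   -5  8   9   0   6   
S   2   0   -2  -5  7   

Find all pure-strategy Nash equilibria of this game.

(Q, P) and (R, R)

Find each player's best response to every opponent strategy; NE are the intersections.
Country 1's best responses — vs P: Q (payoff 5); vs Q: S (payoff 9); vs R: R (payoff 7); vs S: R (payoff 5); vs T: Q (payoff 0).
Country 2's best responses — vs P: S (payoff 7); vs Q: P (payoff 5); vs R: R (payoff 9); vs S: T (payoff 7).
Mutual best responses occur at (Q, P) and (R, R); at each, neither player gains by switching.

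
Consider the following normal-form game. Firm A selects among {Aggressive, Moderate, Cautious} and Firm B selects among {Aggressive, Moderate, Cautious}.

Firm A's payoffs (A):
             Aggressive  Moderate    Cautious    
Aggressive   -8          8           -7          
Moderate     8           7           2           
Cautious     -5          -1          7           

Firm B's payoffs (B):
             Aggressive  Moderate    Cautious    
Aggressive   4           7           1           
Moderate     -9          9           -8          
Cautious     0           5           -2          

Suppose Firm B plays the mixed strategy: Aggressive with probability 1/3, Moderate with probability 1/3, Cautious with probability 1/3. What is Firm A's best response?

Moderate

Firm A's best reply maximizes expected payoff against the mix.
Aggressive: (1/3)·(-8) + (1/3)·8 + (1/3)·(-7) = -7/3
Moderate: (1/3)·8 + (1/3)·7 + (1/3)·2 = 17/3
Cautious: (1/3)·(-5) + (1/3)·(-1) + (1/3)·7 = 1/3
Highest expected payoff is 17/3, from Moderate.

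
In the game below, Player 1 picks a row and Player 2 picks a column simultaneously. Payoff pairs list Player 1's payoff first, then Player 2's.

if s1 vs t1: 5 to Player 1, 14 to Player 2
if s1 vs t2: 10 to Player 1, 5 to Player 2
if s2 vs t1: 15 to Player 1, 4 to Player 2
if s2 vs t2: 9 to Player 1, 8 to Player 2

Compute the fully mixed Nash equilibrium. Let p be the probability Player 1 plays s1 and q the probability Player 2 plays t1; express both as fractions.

p = 4/13, q = 1/11

Each player's mixing probability is pinned down by making the *other* player indifferent.
Player 2 indifferent between t1 and t2: p·14 + (1−p)·4 = p·5 + (1−p)·8 ⟹ 4 + 10p = 8 + (-3)p ⟹ p = 4/13.
Player 1 indifferent between s1 and s2: q·5 + (1−q)·10 = q·15 + (1−q)·9 ⟹ 10 + (-5)q = 9 + 6q ⟹ q = 1/11.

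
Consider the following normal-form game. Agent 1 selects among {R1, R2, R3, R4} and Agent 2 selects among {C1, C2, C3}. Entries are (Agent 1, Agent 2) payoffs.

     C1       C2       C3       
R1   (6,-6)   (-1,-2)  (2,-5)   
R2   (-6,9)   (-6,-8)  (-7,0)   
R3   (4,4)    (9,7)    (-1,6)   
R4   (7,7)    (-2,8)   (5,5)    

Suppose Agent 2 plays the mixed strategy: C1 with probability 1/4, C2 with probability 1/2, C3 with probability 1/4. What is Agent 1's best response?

R3

Agent 1's best reply maximizes expected payoff against the mix.
R1: (1/4)·6 + (1/2)·(-1) + (1/4)·2 = 3/2
R2: (1/4)·(-6) + (1/2)·(-6) + (1/4)·(-7) = -25/4
R3: (1/4)·4 + (1/2)·9 + (1/4)·(-1) = 21/4
R4: (1/4)·7 + (1/2)·(-2) + (1/4)·5 = 2
Highest expected payoff is 21/4, from R3.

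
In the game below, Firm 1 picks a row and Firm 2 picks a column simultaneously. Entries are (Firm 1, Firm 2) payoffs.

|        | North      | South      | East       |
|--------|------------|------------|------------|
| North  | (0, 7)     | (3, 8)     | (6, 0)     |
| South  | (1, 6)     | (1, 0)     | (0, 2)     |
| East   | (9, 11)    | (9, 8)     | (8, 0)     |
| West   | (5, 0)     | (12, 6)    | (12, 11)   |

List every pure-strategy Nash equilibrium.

Find each player's best response to every opponent strategy; NE are the intersections.
Firm 1's best responses — vs North: East (payoff 9); vs South: West (payoff 12); vs East: West (payoff 12).
Firm 2's best responses — vs North: South (payoff 8); vs South: North (payoff 6); vs East: North (payoff 11); vs West: East (payoff 11).
Mutual best responses occur at (East, North) and (West, East); at each, neither player gains by switching.

(East, North) and (West, East)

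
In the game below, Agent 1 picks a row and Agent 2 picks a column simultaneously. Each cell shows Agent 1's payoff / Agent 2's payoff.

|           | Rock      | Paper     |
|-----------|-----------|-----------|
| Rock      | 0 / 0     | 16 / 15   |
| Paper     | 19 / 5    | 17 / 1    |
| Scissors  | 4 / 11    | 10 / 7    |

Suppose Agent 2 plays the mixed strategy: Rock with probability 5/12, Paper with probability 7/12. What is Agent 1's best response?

Paper

Compute Agent 1's expected payoff from each pure strategy against the given mix.
Rock: (5/12)·0 + (7/12)·16 = 28/3
Paper: (5/12)·19 + (7/12)·17 = 107/6
Scissors: (5/12)·4 + (7/12)·10 = 15/2
Highest expected payoff is 107/6, from Paper.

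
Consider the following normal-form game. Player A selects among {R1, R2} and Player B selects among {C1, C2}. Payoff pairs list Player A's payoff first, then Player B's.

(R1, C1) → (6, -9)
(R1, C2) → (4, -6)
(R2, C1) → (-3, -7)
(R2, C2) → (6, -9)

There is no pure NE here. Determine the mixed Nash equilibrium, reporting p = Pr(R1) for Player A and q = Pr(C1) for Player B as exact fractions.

Each player's mixing probability is pinned down by making the *other* player indifferent.
Player B indifferent between C1 and C2: p·(-9) + (1−p)·(-7) = p·(-6) + (1−p)·(-9) ⟹ (-7) + (-2)p = (-9) + 3p ⟹ p = 2/5.
Player A indifferent between R1 and R2: q·6 + (1−q)·4 = q·(-3) + (1−q)·6 ⟹ 4 + 2q = 6 + (-9)q ⟹ q = 2/11.

p = 2/5, q = 2/11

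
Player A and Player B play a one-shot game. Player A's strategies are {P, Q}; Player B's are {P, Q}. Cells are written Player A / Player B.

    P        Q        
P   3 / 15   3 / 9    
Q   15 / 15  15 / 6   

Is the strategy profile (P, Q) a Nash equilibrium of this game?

No

Holding Player B at Q: Player A gets 3 from P but could get 15 by switching to Q. Player A has a profitable deviation.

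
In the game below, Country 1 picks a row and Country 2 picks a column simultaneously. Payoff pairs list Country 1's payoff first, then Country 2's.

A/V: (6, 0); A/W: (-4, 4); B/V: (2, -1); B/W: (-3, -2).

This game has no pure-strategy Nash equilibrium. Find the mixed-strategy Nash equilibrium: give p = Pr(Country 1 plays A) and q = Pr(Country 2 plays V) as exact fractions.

In a mixed NE each player is indifferent between their pure strategies, so the opponent's mix sets the indifference.
Country 2 indifferent between V and W: p·0 + (1−p)·(-1) = p·4 + (1−p)·(-2) ⟹ (-1) + 1p = (-2) + 6p ⟹ p = 1/5.
Country 1 indifferent between A and B: q·6 + (1−q)·(-4) = q·2 + (1−q)·(-3) ⟹ (-4) + 10q = (-3) + 5q ⟹ q = 1/5.

p = 1/5, q = 1/5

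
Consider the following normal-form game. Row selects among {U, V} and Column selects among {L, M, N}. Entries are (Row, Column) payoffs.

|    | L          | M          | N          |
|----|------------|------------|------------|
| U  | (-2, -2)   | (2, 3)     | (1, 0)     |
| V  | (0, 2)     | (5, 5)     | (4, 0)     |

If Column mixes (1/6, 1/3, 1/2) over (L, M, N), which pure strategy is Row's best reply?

Compute Row's expected payoff from each pure strategy against the given mix.
U: (1/6)·(-2) + (1/3)·2 + (1/2)·1 = 5/6
V: (1/6)·0 + (1/3)·5 + (1/2)·4 = 11/3
Highest expected payoff is 11/3, from V.

V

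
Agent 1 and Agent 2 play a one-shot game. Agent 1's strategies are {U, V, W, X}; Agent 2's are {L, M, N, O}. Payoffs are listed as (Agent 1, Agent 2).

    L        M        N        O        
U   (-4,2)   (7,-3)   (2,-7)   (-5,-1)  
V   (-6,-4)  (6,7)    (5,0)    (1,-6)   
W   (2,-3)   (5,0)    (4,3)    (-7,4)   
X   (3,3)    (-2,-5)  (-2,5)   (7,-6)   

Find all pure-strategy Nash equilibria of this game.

Find each player's best response to every opponent strategy; NE are the intersections.
Agent 1's best responses — vs L: X (payoff 3); vs M: U (payoff 7); vs N: V (payoff 5); vs O: X (payoff 7).
Agent 2's best responses — vs U: L (payoff 2); vs V: M (payoff 7); vs W: O (payoff 4); vs X: N (payoff 5).
No cell has both players best-responding. For instance, Agent 1's best reply to M is U, but against U Agent 2 prefers L over M.

None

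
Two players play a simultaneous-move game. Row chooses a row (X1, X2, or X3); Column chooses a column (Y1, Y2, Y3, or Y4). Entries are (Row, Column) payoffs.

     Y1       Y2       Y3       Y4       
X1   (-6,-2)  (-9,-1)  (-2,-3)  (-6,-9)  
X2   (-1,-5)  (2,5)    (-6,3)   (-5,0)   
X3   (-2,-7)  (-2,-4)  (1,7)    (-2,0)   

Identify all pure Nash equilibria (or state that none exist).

Check mutual best responses: a cell is a NE iff neither player can gain by unilaterally deviating.
Row's best responses — vs Y1: X2 (payoff -1); vs Y2: X2 (payoff 2); vs Y3: X3 (payoff 1); vs Y4: X3 (payoff -2).
Column's best responses — vs X1: Y2 (payoff -1); vs X2: Y2 (payoff 5); vs X3: Y3 (payoff 7).
Mutual best responses occur at (X2, Y2) and (X3, Y3); at each, neither player gains by switching.

(X2, Y2) and (X3, Y3)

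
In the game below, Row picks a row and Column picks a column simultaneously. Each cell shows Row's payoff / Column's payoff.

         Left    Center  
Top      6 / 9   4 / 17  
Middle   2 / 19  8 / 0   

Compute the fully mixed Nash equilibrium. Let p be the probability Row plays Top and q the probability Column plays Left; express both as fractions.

p = 19/27, q = 1/2

Each player's mixing probability is pinned down by making the *other* player indifferent.
Column indifferent between Left and Center: p·9 + (1−p)·19 = p·17 + (1−p)·0 ⟹ 19 + (-10)p = 0 + 17p ⟹ p = 19/27.
Row indifferent between Top and Middle: q·6 + (1−q)·4 = q·2 + (1−q)·8 ⟹ 4 + 2q = 8 + (-6)q ⟹ q = 1/2.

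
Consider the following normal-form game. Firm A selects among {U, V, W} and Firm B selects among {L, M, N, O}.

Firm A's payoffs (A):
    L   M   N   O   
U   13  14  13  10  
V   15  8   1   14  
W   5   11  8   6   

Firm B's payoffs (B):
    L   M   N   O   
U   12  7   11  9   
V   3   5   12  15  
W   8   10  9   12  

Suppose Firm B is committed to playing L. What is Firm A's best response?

V

With Firm B fixed at L, Firm A's payoffs are: U → 13, V → 15, W → 5.
The maximum is 15, achieved by V.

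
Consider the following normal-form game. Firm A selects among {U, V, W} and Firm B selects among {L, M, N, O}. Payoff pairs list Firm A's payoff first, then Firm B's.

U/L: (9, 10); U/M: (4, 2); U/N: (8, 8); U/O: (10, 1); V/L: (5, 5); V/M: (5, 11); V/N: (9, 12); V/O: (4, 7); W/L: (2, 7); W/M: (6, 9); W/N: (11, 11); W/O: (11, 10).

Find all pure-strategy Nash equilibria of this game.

Check mutual best responses: a cell is a NE iff neither player can gain by unilaterally deviating.
Firm A's best responses — vs L: U (payoff 9); vs M: W (payoff 6); vs N: W (payoff 11); vs O: W (payoff 11).
Firm B's best responses — vs U: L (payoff 10); vs V: N (payoff 12); vs W: N (payoff 11).
Mutual best responses occur at (U, L) and (W, N); at each, neither player gains by switching.

(U, L) and (W, N)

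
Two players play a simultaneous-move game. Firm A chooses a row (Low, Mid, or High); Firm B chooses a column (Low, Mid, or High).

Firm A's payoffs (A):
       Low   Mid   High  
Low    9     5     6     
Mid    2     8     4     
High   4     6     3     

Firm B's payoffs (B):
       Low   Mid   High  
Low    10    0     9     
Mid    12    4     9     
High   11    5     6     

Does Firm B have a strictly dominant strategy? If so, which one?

Low

Check whether one of Firm B's strategies beats all alternatives regardless of what the opponent does.
Low strictly dominates: vs Low: 10 > each of {0, 9}; vs Mid: 12 > each of {4, 9}; vs High: 11 > each of {5, 6}.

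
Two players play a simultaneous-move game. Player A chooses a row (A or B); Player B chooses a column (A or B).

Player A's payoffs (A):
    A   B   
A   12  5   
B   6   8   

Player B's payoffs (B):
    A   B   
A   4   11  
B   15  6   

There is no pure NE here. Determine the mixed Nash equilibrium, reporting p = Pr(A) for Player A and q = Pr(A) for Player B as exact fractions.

p = 9/16, q = 1/3

In a mixed NE each player is indifferent between their pure strategies, so the opponent's mix sets the indifference.
Player B indifferent between A and B: p·4 + (1−p)·15 = p·11 + (1−p)·6 ⟹ 15 + (-11)p = 6 + 5p ⟹ p = 9/16.
Player A indifferent between A and B: q·12 + (1−q)·5 = q·6 + (1−q)·8 ⟹ 5 + 7q = 8 + (-2)q ⟹ q = 1/3.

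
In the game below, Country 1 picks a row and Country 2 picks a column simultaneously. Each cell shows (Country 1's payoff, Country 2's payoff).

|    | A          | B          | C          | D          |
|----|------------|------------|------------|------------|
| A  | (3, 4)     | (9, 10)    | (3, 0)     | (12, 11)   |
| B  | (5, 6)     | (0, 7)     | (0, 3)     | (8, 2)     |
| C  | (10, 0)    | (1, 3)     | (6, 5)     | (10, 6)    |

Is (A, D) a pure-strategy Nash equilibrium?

Yes

Holding Country 2 at D: Country 1 gets 12 from A, versus 8 from B, 10 from C. No profitable deviation for Country 1.
Holding Country 1 at A: Country 2 gets 11 from D, versus 4 from A, 10 from B, 0 from C. No profitable deviation for Country 2 either.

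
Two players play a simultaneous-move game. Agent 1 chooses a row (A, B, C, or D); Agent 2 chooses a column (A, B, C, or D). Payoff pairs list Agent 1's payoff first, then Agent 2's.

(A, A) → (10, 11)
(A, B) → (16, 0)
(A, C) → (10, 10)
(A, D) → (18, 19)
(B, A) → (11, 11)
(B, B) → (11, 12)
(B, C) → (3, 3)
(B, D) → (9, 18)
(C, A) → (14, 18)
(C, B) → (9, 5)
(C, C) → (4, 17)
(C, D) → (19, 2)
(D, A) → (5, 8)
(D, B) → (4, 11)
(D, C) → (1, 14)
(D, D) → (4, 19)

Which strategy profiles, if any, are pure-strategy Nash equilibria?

A profile is a Nash equilibrium when each player is best-responding to the other.
Agent 1's best responses — vs A: C (payoff 14); vs B: A (payoff 16); vs C: A (payoff 10); vs D: C (payoff 19).
Agent 2's best responses — vs A: D (payoff 19); vs B: D (payoff 18); vs C: A (payoff 18); vs D: D (payoff 19).
The only mutual best response is (C, A); neither player gains by switching there.

(C, A)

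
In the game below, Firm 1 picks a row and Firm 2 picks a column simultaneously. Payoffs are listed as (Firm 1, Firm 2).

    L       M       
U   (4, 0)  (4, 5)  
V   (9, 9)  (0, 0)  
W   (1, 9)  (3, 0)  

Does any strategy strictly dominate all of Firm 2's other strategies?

A strategy is strictly dominant if it gives Firm 2 a strictly higher payoff than every other strategy, against every choice by the opponent.
L is not dominant: against U, M gives 5 > 0.
M is not dominant: against V, L gives 9 > 0.
No single strategy is best against every opponent action.

No strictly dominant strategy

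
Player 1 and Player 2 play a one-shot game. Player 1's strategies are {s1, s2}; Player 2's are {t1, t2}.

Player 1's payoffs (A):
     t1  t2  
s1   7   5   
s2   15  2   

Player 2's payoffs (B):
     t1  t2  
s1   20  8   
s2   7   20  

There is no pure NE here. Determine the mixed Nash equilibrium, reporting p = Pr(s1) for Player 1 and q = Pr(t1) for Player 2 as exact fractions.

p = 13/25, q = 3/11

Each player's mixing probability is pinned down by making the *other* player indifferent.
Player 2 indifferent between t1 and t2: p·20 + (1−p)·7 = p·8 + (1−p)·20 ⟹ 7 + 13p = 20 + (-12)p ⟹ p = 13/25.
Player 1 indifferent between s1 and s2: q·7 + (1−q)·5 = q·15 + (1−q)·2 ⟹ 5 + 2q = 2 + 13q ⟹ q = 3/11.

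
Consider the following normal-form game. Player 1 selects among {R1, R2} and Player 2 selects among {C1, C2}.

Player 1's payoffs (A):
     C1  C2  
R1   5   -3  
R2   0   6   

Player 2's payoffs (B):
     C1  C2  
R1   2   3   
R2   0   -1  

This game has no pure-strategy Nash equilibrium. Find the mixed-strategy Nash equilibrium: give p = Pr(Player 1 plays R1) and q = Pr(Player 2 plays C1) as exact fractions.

p = 1/2, q = 9/14

Each player's mixing probability is pinned down by making the *other* player indifferent.
Player 2 indifferent between C1 and C2: p·2 + (1−p)·0 = p·3 + (1−p)·(-1) ⟹ 0 + 2p = (-1) + 4p ⟹ p = 1/2.
Player 1 indifferent between R1 and R2: q·5 + (1−q)·(-3) = q·0 + (1−q)·6 ⟹ (-3) + 8q = 6 + (-6)q ⟹ q = 9/14.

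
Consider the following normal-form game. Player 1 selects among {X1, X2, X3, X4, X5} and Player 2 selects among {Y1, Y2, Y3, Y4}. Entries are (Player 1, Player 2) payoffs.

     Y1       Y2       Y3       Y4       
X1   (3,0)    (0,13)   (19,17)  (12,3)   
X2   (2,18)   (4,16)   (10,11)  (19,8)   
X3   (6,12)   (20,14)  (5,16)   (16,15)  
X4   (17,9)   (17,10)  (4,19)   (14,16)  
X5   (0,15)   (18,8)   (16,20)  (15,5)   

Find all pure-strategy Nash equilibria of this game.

Find each player's best response to every opponent strategy; NE are the intersections.
Player 1's best responses — vs Y1: X4 (payoff 17); vs Y2: X3 (payoff 20); vs Y3: X1 (payoff 19); vs Y4: X2 (payoff 19).
Player 2's best responses — vs X1: Y3 (payoff 17); vs X2: Y1 (payoff 18); vs X3: Y3 (payoff 16); vs X4: Y3 (payoff 19); vs X5: Y3 (payoff 20).
The only mutual best response is (X1, Y3); neither player gains by switching there.

(X1, Y3)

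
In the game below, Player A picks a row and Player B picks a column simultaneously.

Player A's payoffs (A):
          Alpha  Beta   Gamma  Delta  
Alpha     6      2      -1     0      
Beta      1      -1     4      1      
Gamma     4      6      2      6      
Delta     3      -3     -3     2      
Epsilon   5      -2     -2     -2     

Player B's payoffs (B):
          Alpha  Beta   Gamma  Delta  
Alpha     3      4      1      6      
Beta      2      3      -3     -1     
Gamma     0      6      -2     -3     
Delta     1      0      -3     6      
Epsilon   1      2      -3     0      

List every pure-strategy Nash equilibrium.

Check mutual best responses: a cell is a NE iff neither player can gain by unilaterally deviating.
Player A's best responses — vs Alpha: Alpha (payoff 6); vs Beta: Gamma (payoff 6); vs Gamma: Beta (payoff 4); vs Delta: Gamma (payoff 6).
Player B's best responses — vs Alpha: Delta (payoff 6); vs Beta: Beta (payoff 3); vs Gamma: Beta (payoff 6); vs Delta: Delta (payoff 6); vs Epsilon: Beta (payoff 2).
The only mutual best response is (Gamma, Beta); neither player gains by switching there.

(Gamma, Beta)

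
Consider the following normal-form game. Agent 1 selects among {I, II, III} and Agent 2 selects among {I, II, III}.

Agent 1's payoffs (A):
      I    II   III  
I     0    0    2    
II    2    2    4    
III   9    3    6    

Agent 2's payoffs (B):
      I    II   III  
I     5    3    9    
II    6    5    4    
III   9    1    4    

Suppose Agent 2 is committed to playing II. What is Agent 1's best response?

With Agent 2 fixed at II, Agent 1's payoffs are: I → 0, II → 2, III → 3.
The maximum is 3, achieved by III.

III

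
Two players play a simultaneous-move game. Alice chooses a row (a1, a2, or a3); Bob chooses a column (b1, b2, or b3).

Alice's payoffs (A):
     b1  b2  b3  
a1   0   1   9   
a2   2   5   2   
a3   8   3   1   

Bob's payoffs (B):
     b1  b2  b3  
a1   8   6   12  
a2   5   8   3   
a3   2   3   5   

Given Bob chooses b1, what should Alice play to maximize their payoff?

a3

With Bob fixed at b1, Alice's payoffs are: a1 → 0, a2 → 2, a3 → 8.
The maximum is 8, achieved by a3.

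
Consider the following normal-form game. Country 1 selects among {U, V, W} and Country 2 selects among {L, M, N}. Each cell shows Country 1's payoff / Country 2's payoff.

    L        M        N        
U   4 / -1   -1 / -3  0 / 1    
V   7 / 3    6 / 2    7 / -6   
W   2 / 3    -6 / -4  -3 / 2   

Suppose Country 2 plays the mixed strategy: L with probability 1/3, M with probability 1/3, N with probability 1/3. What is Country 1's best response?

Compute Country 1's expected payoff from each pure strategy against the given mix.
U: (1/3)·4 + (1/3)·(-1) + (1/3)·0 = 1
V: (1/3)·7 + (1/3)·6 + (1/3)·7 = 20/3
W: (1/3)·2 + (1/3)·(-6) + (1/3)·(-3) = -7/3
Highest expected payoff is 20/3, from V.

V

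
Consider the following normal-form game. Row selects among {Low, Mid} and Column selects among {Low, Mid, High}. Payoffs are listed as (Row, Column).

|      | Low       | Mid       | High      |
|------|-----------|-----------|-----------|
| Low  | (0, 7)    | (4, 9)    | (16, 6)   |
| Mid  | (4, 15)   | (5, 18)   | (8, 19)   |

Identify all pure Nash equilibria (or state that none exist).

Check mutual best responses: a cell is a NE iff neither player can gain by unilaterally deviating.
Row's best responses — vs Low: Mid (payoff 4); vs Mid: Mid (payoff 5); vs High: Low (payoff 16).
Column's best responses — vs Low: Mid (payoff 9); vs Mid: High (payoff 19).
No cell has both players best-responding. For instance, Row's best reply to Low is Mid, but against Mid Column prefers High over Low.

No pure-strategy Nash equilibrium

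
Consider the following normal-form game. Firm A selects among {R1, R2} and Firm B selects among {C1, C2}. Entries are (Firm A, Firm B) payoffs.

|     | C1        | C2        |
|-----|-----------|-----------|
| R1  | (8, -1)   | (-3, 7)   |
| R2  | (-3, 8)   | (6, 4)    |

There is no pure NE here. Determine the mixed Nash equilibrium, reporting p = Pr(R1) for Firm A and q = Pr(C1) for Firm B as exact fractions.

p = 1/3, q = 9/20

In a mixed NE each player is indifferent between their pure strategies, so the opponent's mix sets the indifference.
Firm B indifferent between C1 and C2: p·(-1) + (1−p)·8 = p·7 + (1−p)·4 ⟹ 8 + (-9)p = 4 + 3p ⟹ p = 1/3.
Firm A indifferent between R1 and R2: q·8 + (1−q)·(-3) = q·(-3) + (1−q)·6 ⟹ (-3) + 11q = 6 + (-9)q ⟹ q = 9/20.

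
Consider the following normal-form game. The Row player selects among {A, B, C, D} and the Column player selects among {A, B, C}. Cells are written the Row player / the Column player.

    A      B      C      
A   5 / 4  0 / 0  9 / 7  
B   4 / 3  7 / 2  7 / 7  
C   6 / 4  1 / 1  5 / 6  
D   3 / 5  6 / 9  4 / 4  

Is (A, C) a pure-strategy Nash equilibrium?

Yes

Holding the Column player at C: the Row player gets 9 from A, versus 7 from B, 5 from C, 4 from D. No profitable deviation for the Row player.
Holding the Row player at A: the Column player gets 7 from C, versus 4 from A, 0 from B. No profitable deviation for the Column player either.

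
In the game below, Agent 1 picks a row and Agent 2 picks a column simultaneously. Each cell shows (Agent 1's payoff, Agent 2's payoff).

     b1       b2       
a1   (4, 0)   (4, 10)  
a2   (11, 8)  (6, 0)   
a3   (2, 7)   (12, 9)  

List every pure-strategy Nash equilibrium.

Find each player's best response to every opponent strategy; NE are the intersections.
Agent 1's best responses — vs b1: a2 (payoff 11); vs b2: a3 (payoff 12).
Agent 2's best responses — vs a1: b2 (payoff 10); vs a2: b1 (payoff 8); vs a3: b2 (payoff 9).
Mutual best responses occur at (a2, b1) and (a3, b2); at each, neither player gains by switching.

(a2, b1) and (a3, b2)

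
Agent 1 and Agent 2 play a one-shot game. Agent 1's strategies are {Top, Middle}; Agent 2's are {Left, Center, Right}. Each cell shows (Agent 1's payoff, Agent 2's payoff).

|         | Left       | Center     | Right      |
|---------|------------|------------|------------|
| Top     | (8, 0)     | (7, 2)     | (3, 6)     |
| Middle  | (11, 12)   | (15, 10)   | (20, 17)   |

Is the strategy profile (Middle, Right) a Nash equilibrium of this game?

Yes

Holding Agent 2 at Right: Agent 1 gets 20 from Middle, versus 3 from Top. No profitable deviation for Agent 1.
Holding Agent 1 at Middle: Agent 2 gets 17 from Right, versus 12 from Left, 10 from Center. No profitable deviation for Agent 2 either.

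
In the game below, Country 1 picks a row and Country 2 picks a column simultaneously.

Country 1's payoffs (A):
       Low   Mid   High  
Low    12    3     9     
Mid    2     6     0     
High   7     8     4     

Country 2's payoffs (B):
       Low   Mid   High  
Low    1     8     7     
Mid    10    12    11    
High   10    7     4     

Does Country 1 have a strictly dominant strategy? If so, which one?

A strategy is strictly dominant if it gives Country 1 a strictly higher payoff than every other strategy, against every choice by the opponent.
Low is not dominant: against Mid, Mid gives 6 > 3.
Mid is not dominant: against Low, Low gives 12 > 2.
High is not dominant: against Low, Low gives 12 > 7.
No single strategy is best against every opponent action.

None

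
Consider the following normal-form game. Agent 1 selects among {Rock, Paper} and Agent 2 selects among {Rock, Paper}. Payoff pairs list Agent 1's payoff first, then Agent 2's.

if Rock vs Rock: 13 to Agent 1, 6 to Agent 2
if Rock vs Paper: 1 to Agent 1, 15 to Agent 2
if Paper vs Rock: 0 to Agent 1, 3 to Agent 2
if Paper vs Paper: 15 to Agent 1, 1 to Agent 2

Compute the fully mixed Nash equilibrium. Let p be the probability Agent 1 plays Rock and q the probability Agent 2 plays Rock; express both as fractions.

In a mixed NE each player is indifferent between their pure strategies, so the opponent's mix sets the indifference.
Agent 2 indifferent between Rock and Paper: p·6 + (1−p)·3 = p·15 + (1−p)·1 ⟹ 3 + 3p = 1 + 14p ⟹ p = 2/11.
Agent 1 indifferent between Rock and Paper: q·13 + (1−q)·1 = q·0 + (1−q)·15 ⟹ 1 + 12q = 15 + (-15)q ⟹ q = 14/27.

p = 2/11, q = 14/27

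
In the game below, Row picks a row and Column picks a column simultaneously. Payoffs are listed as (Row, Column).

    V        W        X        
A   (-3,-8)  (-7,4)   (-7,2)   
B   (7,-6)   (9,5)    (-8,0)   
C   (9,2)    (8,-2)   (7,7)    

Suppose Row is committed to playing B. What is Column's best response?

With Row fixed at B, Column's payoffs are: V → -6, W → 5, X → 0.
The maximum is 5, achieved by W.

W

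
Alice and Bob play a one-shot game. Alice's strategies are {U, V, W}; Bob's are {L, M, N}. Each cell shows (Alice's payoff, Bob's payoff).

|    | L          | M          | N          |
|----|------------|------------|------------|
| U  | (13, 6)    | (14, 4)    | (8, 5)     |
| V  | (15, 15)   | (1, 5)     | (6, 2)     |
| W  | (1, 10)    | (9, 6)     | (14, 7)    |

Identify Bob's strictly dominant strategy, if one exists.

A strategy is strictly dominant if it gives Bob a strictly higher payoff than every other strategy, against every choice by the opponent.
L strictly dominates: vs U: 6 > each of {4, 5}; vs V: 15 > each of {5, 2}; vs W: 10 > each of {6, 7}.

L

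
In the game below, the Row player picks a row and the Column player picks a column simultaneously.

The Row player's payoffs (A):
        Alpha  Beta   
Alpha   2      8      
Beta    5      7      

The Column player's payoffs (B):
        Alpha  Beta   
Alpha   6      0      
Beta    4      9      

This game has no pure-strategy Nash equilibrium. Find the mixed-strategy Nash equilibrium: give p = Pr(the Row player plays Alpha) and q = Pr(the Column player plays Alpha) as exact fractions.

p = 5/11, q = 1/4

In a mixed NE each player is indifferent between their pure strategies, so the opponent's mix sets the indifference.
The Column player indifferent between Alpha and Beta: p·6 + (1−p)·4 = p·0 + (1−p)·9 ⟹ 4 + 2p = 9 + (-9)p ⟹ p = 5/11.
The Row player indifferent between Alpha and Beta: q·2 + (1−q)·8 = q·5 + (1−q)·7 ⟹ 8 + (-6)q = 7 + (-2)q ⟹ q = 1/4.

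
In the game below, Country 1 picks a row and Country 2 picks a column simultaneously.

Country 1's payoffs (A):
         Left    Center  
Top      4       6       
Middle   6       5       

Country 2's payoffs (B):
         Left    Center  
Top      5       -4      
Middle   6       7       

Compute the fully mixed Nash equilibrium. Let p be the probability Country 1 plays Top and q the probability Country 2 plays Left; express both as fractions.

Each player's mixing probability is pinned down by making the *other* player indifferent.
Country 2 indifferent between Left and Center: p·5 + (1−p)·6 = p·(-4) + (1−p)·7 ⟹ 6 + (-1)p = 7 + (-11)p ⟹ p = 1/10.
Country 1 indifferent between Top and Middle: q·4 + (1−q)·6 = q·6 + (1−q)·5 ⟹ 6 + (-2)q = 5 + 1q ⟹ q = 1/3.

p = 1/10, q = 1/3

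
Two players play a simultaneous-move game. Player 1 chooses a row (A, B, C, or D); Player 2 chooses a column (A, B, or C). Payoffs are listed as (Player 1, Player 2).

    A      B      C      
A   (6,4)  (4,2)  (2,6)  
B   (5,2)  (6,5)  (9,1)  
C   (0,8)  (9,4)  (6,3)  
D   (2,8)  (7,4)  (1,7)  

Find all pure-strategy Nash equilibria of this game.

No pure-strategy Nash equilibrium

Find each player's best response to every opponent strategy; NE are the intersections.
Player 1's best responses — vs A: A (payoff 6); vs B: C (payoff 9); vs C: B (payoff 9).
Player 2's best responses — vs A: C (payoff 6); vs B: B (payoff 5); vs C: A (payoff 8); vs D: A (payoff 8).
No cell has both players best-responding. For instance, Player 1's best reply to A is A, but against A Player 2 prefers C over A.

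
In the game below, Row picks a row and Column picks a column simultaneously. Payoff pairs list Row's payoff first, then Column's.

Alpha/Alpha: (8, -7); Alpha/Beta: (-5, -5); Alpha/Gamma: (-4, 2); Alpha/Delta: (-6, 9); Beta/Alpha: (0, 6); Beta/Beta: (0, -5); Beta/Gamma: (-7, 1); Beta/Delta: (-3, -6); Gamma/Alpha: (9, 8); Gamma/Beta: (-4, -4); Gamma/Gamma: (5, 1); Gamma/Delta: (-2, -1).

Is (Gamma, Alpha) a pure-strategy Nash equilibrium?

Yes

Holding Column at Alpha: Row gets 9 from Gamma, versus 8 from Alpha, 0 from Beta. No profitable deviation for Row.
Holding Row at Gamma: Column gets 8 from Alpha, versus -4 from Beta, 1 from Gamma, -1 from Delta. No profitable deviation for Column either.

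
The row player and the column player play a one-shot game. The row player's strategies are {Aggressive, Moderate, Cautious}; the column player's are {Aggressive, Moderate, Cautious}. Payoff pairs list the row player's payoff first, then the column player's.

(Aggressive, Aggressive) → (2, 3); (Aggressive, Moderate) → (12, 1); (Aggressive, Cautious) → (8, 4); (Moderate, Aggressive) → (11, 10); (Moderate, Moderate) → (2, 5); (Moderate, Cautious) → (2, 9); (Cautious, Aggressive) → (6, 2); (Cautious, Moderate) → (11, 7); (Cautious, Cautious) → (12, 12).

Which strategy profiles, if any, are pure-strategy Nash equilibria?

(Moderate, Aggressive) and (Cautious, Cautious)

Find each player's best response to every opponent strategy; NE are the intersections.
The row player's best responses — vs Aggressive: Moderate (payoff 11); vs Moderate: Aggressive (payoff 12); vs Cautious: Cautious (payoff 12).
The column player's best responses — vs Aggressive: Cautious (payoff 4); vs Moderate: Aggressive (payoff 10); vs Cautious: Cautious (payoff 12).
Mutual best responses occur at (Moderate, Aggressive) and (Cautious, Cautious); at each, neither player gains by switching.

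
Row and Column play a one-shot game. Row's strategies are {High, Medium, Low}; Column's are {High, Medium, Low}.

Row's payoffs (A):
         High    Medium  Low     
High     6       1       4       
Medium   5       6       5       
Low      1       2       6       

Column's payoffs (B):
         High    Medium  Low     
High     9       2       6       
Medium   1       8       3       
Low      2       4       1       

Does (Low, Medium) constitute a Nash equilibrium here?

No

Holding Column at Medium: Row gets 2 from Low but could get 6 by switching to Medium. Row has a profitable deviation.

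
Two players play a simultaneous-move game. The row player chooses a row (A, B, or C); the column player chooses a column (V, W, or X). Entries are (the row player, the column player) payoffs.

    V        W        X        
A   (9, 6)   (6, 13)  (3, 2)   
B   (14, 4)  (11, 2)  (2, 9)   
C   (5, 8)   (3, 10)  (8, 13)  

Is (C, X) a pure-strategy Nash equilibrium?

Yes

Holding the column player at X: the row player gets 8 from C, versus 3 from A, 2 from B. No profitable deviation for the row player.
Holding the row player at C: the column player gets 13 from X, versus 8 from V, 10 from W. No profitable deviation for the column player either.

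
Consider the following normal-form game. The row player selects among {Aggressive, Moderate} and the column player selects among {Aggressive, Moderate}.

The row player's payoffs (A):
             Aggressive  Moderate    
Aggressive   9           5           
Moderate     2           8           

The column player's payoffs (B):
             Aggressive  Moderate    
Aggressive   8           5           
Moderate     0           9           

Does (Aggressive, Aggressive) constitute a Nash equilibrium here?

Holding the column player at Aggressive: the row player gets 9 from Aggressive, versus 2 from Moderate. No profitable deviation for the row player.
Holding the row player at Aggressive: the column player gets 8 from Aggressive, versus 5 from Moderate. No profitable deviation for the column player either.

Yes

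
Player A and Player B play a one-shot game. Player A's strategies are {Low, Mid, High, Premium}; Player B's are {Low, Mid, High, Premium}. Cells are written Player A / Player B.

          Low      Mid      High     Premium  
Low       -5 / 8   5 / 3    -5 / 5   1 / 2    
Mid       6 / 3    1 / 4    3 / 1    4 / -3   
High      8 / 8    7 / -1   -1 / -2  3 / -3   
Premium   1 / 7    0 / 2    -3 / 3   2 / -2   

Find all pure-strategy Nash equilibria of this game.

(High, Low)

Check mutual best responses: a cell is a NE iff neither player can gain by unilaterally deviating.
Player A's best responses — vs Low: High (payoff 8); vs Mid: High (payoff 7); vs High: Mid (payoff 3); vs Premium: Mid (payoff 4).
Player B's best responses — vs Low: Low (payoff 8); vs Mid: Mid (payoff 4); vs High: Low (payoff 8); vs Premium: Low (payoff 7).
The only mutual best response is (High, Low); neither player gains by switching there.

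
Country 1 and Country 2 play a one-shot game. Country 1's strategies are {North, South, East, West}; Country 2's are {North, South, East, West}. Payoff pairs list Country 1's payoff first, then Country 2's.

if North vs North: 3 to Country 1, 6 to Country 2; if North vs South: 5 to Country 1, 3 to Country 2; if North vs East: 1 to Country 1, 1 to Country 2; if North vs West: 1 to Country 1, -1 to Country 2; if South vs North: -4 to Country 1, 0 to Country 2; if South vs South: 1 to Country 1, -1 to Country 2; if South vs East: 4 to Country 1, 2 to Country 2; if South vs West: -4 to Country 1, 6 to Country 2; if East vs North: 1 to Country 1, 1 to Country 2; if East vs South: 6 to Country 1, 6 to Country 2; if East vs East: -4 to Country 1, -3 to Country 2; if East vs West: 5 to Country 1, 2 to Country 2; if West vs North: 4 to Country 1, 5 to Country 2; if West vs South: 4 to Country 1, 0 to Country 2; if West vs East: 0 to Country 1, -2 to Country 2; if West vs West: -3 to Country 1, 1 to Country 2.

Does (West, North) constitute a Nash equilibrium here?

Holding Country 2 at North: Country 1 gets 4 from West, versus 3 from North, -4 from South, 1 from East. No profitable deviation for Country 1.
Holding Country 1 at West: Country 2 gets 5 from North, versus 0 from South, -2 from East, 1 from West. No profitable deviation for Country 2 either.

Yes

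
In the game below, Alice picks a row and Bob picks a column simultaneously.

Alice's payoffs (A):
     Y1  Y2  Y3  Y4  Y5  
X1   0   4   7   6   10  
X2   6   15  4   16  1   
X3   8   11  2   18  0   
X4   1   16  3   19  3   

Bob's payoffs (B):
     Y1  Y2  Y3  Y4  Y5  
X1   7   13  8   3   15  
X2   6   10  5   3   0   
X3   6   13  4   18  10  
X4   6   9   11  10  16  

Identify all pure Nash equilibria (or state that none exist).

(X1, Y5)

Check mutual best responses: a cell is a NE iff neither player can gain by unilaterally deviating.
Alice's best responses — vs Y1: X3 (payoff 8); vs Y2: X4 (payoff 16); vs Y3: X1 (payoff 7); vs Y4: X4 (payoff 19); vs Y5: X1 (payoff 10).
Bob's best responses — vs X1: Y5 (payoff 15); vs X2: Y2 (payoff 10); vs X3: Y4 (payoff 18); vs X4: Y5 (payoff 16).
The only mutual best response is (X1, Y5); neither player gains by switching there.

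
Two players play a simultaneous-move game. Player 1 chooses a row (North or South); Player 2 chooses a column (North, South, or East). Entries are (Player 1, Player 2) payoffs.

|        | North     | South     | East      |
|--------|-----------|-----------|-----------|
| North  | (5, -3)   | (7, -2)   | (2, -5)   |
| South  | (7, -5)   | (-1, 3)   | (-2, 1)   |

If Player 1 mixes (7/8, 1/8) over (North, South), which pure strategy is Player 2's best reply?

Compute Player 2's expected payoff from each pure strategy against the given mix.
North: (7/8)·(-3) + (1/8)·(-5) = -13/4
South: (7/8)·(-2) + (1/8)·3 = -11/8
East: (7/8)·(-5) + (1/8)·1 = -17/4
Highest expected payoff is -11/8, from South.

South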